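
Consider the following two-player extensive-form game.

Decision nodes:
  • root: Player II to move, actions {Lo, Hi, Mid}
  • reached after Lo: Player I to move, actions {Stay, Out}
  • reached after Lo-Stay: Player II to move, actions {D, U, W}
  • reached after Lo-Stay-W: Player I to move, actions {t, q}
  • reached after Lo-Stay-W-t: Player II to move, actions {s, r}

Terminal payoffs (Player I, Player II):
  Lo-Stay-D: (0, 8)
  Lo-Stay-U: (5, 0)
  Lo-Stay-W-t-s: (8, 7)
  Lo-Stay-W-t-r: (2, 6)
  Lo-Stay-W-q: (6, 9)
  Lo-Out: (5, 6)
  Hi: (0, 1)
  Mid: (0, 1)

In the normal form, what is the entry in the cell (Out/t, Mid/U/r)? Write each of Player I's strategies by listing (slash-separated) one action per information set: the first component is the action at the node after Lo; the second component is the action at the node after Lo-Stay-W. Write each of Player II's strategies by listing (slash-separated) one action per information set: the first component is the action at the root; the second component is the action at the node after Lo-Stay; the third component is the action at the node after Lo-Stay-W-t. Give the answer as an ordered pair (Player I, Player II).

Trace the play path from the root:
  Player II plays Mid
→ terminal payoff (0, 1).
(Player I's choice at the node after Lo is never reached on this path, so it doesn't affect the outcome.)

(0, 1)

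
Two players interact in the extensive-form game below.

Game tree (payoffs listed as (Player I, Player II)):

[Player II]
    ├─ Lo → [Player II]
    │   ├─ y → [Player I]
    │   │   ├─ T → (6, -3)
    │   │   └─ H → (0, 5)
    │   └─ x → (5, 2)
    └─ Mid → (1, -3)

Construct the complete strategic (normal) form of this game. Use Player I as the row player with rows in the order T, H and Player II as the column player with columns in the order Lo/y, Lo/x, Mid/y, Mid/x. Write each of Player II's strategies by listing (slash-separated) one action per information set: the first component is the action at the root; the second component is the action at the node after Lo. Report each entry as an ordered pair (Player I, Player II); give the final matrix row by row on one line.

T: (6,-3) (5,2) (1,-3) (1,-3) | H: (0,5) (5,2) (1,-3) (1,-3)

Row T: Lo/y→(6,-3), Lo/x→(5,2), Mid/y→(1,-3), Mid/x→(1,-3)
Row H: Lo/y→(0,5), Lo/x→(5,2), Mid/y→(1,-3), Mid/x→(1,-3)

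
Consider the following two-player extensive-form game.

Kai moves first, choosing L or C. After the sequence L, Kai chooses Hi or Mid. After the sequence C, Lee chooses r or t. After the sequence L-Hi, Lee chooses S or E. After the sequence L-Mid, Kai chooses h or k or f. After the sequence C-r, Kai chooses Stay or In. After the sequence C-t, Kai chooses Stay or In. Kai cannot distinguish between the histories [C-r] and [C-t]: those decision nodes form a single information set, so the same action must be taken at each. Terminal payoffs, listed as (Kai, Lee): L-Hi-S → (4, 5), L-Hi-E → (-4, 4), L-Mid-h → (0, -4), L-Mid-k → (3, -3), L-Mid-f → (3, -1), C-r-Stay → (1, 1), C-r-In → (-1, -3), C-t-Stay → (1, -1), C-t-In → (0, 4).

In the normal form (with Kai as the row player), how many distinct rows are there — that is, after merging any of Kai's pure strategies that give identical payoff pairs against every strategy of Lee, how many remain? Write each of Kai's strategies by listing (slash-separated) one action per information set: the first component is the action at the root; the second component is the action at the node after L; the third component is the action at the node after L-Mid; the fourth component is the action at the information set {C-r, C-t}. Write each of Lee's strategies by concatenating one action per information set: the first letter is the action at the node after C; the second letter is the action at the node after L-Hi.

6

Kai has 24 pure strategies: L/Hi/h/Stay, L/Hi/h/In, L/Hi/k/Stay, L/Hi/k/In, L/Hi/f/Stay, L/Hi/f/In, L/Mid/h/Stay, L/Mid/h/In, L/Mid/k/Stay, L/Mid/k/In, L/Mid/f/Stay, L/Mid/f/In, C/Hi/h/Stay, C/Hi/h/In, C/Hi/k/Stay, C/Hi/k/In, C/Hi/f/Stay, C/Hi/f/In, C/Mid/h/Stay, C/Mid/h/In, C/Mid/k/Stay, C/Mid/k/In, C/Mid/f/Stay, C/Mid/f/In. Columns: rS, rE, tS, tE.
{L/Hi/h/Stay, L/Hi/h/In, L/Hi/k/Stay, L/Hi/k/In, L/Hi/f/Stay, L/Hi/f/In} → row (4,5) (-4,4) (4,5) (-4,4)
{L/Mid/h/Stay, L/Mid/h/In} → row (0,-4) (0,-4) (0,-4) (0,-4)
{L/Mid/k/Stay, L/Mid/k/In} → row (3,-3) (3,-3) (3,-3) (3,-3)
{L/Mid/f/Stay, L/Mid/f/In} → row (3,-1) (3,-1) (3,-1) (3,-1)
{C/Hi/h/Stay, C/Hi/k/Stay, C/Hi/f/Stay, C/Mid/h/Stay, C/Mid/k/Stay, C/Mid/f/Stay} → row (1,1) (1,1) (1,-1) (1,-1)
{C/Hi/h/In, C/Hi/k/In, C/Hi/f/In, C/Mid/h/In, C/Mid/k/In, C/Mid/f/In} → row (-1,-3) (-1,-3) (0,4) (0,4)
That's 6 distinct rows out of 24 strategies.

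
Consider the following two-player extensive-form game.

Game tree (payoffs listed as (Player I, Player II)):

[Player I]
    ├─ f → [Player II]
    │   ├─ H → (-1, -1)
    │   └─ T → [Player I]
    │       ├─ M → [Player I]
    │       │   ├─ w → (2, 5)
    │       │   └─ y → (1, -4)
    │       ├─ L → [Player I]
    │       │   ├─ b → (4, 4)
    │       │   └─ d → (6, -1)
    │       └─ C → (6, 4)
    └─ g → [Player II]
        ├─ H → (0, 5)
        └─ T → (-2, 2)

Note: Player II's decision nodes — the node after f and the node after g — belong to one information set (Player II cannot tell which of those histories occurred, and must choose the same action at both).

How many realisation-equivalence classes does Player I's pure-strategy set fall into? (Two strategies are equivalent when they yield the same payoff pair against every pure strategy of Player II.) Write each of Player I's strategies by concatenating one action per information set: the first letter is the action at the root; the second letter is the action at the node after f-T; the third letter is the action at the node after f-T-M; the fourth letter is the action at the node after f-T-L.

Player I has 24 pure strategies: fMwb, fMwd, fMyb, fMyd, fLwb, fLwd, fLyb, fLyd, fCwb, fCwd, fCyb, fCyd, gMwb, gMwd, gMyb, gMyd, gLwb, gLwd, gLyb, gLyd, gCwb, gCwd, gCyb, gCyd. Columns: H, T.
{fMwb, fMwd} → row (-1,-1) (2,5)
{fMyb, fMyd} → row (-1,-1) (1,-4)
{fLwb, fLyb} → row (-1,-1) (4,4)
{fLwd, fLyd} → row (-1,-1) (6,-1)
{fCwb, fCwd, fCyb, fCyd} → row (-1,-1) (6,4)
{gMwb, gMwd, gMyb, gMyd, gLwb, gLwd, gLyb, gLyd, gCwb, gCwd, gCyb, gCyd} → row (0,5) (-2,2)
That's 6 distinct rows out of 24 strategies.

6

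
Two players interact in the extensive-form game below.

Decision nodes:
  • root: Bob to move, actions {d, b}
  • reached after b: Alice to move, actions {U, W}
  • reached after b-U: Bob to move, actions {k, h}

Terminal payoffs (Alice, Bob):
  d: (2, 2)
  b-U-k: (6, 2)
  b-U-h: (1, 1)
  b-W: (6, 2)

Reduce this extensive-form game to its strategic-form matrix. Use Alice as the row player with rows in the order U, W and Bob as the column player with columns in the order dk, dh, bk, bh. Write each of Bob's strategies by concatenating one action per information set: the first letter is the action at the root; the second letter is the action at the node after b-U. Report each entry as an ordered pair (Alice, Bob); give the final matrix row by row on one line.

Row U: dk→(2,2), dh→(2,2), bk→(6,2), bh→(1,1)
Row W: dk→(2,2), dh→(2,2), bk→(6,2), bh→(6,2)

U: (2,2) (2,2) (6,2) (1,1) | W: (2,2) (2,2) (6,2) (6,2)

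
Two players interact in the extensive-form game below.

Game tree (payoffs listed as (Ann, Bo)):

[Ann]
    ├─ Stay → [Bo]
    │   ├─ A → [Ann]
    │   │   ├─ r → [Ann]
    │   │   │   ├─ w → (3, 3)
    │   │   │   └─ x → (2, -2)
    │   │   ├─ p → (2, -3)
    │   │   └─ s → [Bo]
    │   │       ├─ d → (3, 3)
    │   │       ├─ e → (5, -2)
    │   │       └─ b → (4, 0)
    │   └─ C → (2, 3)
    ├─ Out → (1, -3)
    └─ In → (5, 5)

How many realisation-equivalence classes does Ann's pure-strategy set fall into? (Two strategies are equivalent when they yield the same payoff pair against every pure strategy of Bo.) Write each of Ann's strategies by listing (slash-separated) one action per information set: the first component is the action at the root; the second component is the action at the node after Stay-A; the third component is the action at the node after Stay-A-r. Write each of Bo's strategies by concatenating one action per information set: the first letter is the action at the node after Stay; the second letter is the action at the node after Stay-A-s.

6

Ann has 18 pure strategies: Stay/r/w, Stay/r/x, Stay/p/w, Stay/p/x, Stay/s/w, Stay/s/x, Out/r/w, Out/r/x, Out/p/w, Out/p/x, Out/s/w, Out/s/x, In/r/w, In/r/x, In/p/w, In/p/x, In/s/w, In/s/x. Columns: Ad, Ae, Ab, Cd, Ce, Cb.
{Stay/r/w} → row (3,3) (3,3) (3,3) (2,3) (2,3) (2,3)
{Stay/r/x} → row (2,-2) (2,-2) (2,-2) (2,3) (2,3) (2,3)
{Stay/p/w, Stay/p/x} → row (2,-3) (2,-3) (2,-3) (2,3) (2,3) (2,3)
{Stay/s/w, Stay/s/x} → row (3,3) (5,-2) (4,0) (2,3) (2,3) (2,3)
{Out/r/w, Out/r/x, Out/p/w, Out/p/x, Out/s/w, Out/s/x} → row (1,-3) (1,-3) (1,-3) (1,-3) (1,-3) (1,-3)
{In/r/w, In/r/x, In/p/w, In/p/x, In/s/w, In/s/x} → row (5,5) (5,5) (5,5) (5,5) (5,5) (5,5)
That's 6 distinct rows out of 18 strategies.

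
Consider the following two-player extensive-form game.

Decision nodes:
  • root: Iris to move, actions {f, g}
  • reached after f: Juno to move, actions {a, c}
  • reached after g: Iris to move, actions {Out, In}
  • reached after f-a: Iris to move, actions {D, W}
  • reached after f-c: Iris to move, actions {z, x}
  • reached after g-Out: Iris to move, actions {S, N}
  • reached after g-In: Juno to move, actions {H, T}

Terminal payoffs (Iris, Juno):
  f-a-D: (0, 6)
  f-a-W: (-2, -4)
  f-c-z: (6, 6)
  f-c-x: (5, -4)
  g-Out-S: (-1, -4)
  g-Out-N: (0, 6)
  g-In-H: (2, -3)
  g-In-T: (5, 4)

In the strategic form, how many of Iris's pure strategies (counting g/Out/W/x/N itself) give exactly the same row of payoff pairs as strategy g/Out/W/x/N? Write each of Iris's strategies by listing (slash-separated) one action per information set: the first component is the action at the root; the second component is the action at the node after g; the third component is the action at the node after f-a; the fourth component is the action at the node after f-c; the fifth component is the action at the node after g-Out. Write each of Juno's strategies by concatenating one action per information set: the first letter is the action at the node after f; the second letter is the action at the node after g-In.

Row for g/Out/W/x/N (columns aH, aT, cH, cT): (0,6) (0,6) (0,6) (0,6).
Under g/Out/W/x/N, Iris's choice at the node after f-a and at the node after f-c can never be reached regardless of what Juno does, so varying those choices leaves every outcome unchanged.
Holding the reachable choices fixed and varying the unreachable ones freely already gives 2 × 2 = 4 equivalent strategies.
No other strategy reproduces this row, so those 4 are the full class: g/Out/D/z/N, g/Out/D/x/N, g/Out/W/z/N, g/Out/W/x/N.

4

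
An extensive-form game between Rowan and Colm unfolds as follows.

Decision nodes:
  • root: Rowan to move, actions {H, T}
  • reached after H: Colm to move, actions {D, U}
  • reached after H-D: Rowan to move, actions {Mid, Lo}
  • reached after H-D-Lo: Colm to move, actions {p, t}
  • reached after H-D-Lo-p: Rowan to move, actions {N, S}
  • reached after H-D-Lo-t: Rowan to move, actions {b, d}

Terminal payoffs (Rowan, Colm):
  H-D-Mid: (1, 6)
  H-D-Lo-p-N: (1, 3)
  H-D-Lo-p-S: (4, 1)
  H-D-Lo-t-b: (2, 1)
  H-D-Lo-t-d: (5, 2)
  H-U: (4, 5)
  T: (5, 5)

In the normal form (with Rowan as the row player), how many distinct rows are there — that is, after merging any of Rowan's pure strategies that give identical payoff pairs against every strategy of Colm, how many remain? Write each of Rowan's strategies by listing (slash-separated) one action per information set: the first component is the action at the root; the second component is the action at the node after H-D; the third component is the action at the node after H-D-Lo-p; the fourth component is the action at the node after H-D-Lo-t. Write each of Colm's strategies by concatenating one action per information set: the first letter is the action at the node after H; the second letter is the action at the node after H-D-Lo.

6

Rowan has 16 pure strategies: H/Mid/N/b, H/Mid/N/d, H/Mid/S/b, H/Mid/S/d, H/Lo/N/b, H/Lo/N/d, H/Lo/S/b, H/Lo/S/d, T/Mid/N/b, T/Mid/N/d, T/Mid/S/b, T/Mid/S/d, T/Lo/N/b, T/Lo/N/d, T/Lo/S/b, T/Lo/S/d. Columns: Dp, Dt, Up, Ut.
{H/Mid/N/b, H/Mid/N/d, H/Mid/S/b, H/Mid/S/d} → row (1,6) (1,6) (4,5) (4,5)
{H/Lo/N/b} → row (1,3) (2,1) (4,5) (4,5)
{H/Lo/N/d} → row (1,3) (5,2) (4,5) (4,5)
{H/Lo/S/b} → row (4,1) (2,1) (4,5) (4,5)
{H/Lo/S/d} → row (4,1) (5,2) (4,5) (4,5)
{T/Mid/N/b, T/Mid/N/d, T/Mid/S/b, T/Mid/S/d, T/Lo/N/b, T/Lo/N/d, T/Lo/S/b, T/Lo/S/d} → row (5,5) (5,5) (5,5) (5,5)
That's 6 distinct rows out of 16 strategies.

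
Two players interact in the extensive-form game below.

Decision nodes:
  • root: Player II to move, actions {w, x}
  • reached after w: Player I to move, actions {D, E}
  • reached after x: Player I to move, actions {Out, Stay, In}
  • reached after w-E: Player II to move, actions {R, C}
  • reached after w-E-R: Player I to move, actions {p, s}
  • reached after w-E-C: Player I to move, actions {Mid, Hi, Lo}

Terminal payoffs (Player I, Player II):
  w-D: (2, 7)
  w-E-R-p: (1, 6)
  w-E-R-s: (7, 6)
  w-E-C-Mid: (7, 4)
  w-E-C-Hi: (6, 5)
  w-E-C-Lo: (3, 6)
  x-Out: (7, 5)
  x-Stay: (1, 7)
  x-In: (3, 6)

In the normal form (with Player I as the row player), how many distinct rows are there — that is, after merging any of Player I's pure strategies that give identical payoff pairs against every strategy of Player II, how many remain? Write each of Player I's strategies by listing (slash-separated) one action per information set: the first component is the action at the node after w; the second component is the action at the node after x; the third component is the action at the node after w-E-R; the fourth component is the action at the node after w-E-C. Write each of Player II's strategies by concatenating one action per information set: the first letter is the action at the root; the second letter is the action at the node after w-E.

Player I has 36 pure strategies: D/Out/p/Mid, D/Out/p/Hi, D/Out/p/Lo, D/Out/s/Mid, D/Out/s/Hi, D/Out/s/Lo, D/Stay/p/Mid, D/Stay/p/Hi, D/Stay/p/Lo, D/Stay/s/Mid, D/Stay/s/Hi, D/Stay/s/Lo, D/In/p/Mid, D/In/p/Hi, D/In/p/Lo, D/In/s/Mid, D/In/s/Hi, D/In/s/Lo, E/Out/p/Mid, E/Out/p/Hi, E/Out/p/Lo, E/Out/s/Mid, E/Out/s/Hi, E/Out/s/Lo, E/Stay/p/Mid, E/Stay/p/Hi, E/Stay/p/Lo, E/Stay/s/Mid, E/Stay/s/Hi, E/Stay/s/Lo, E/In/p/Mid, E/In/p/Hi, E/In/p/Lo, E/In/s/Mid, E/In/s/Hi, E/In/s/Lo. Columns: wR, wC, xR, xC.
{D/Out/p/Mid, D/Out/p/Hi, D/Out/p/Lo, D/Out/s/Mid, D/Out/s/Hi, D/Out/s/Lo} → row (2,7) (2,7) (7,5) (7,5)
{D/Stay/p/Mid, D/Stay/p/Hi, D/Stay/p/Lo, D/Stay/s/Mid, D/Stay/s/Hi, D/Stay/s/Lo} → row (2,7) (2,7) (1,7) (1,7)
{D/In/p/Mid, D/In/p/Hi, D/In/p/Lo, D/In/s/Mid, D/In/s/Hi, D/In/s/Lo} → row (2,7) (2,7) (3,6) (3,6)
{E/Out/p/Mid} → row (1,6) (7,4) (7,5) (7,5)
{E/Out/p/Hi} → row (1,6) (6,5) (7,5) (7,5)
{E/Out/p/Lo} → row (1,6) (3,6) (7,5) (7,5)
{E/Out/s/Mid} → row (7,6) (7,4) (7,5) (7,5)
{E/Out/s/Hi} → row (7,6) (6,5) (7,5) (7,5)
{E/Out/s/Lo} → row (7,6) (3,6) (7,5) (7,5)
{E/Stay/p/Mid} → row (1,6) (7,4) (1,7) (1,7)
{E/Stay/p/Hi} → row (1,6) (6,5) (1,7) (1,7)
{E/Stay/p/Lo} → row (1,6) (3,6) (1,7) (1,7)
{E/Stay/s/Mid} → row (7,6) (7,4) (1,7) (1,7)
{E/Stay/s/Hi} → row (7,6) (6,5) (1,7) (1,7)
{E/Stay/s/Lo} → row (7,6) (3,6) (1,7) (1,7)
{E/In/p/Mid} → row (1,6) (7,4) (3,6) (3,6)
{E/In/p/Hi} → row (1,6) (6,5) (3,6) (3,6)
{E/In/p/Lo} → row (1,6) (3,6) (3,6) (3,6)
{E/In/s/Mid} → row (7,6) (7,4) (3,6) (3,6)
{E/In/s/Hi} → row (7,6) (6,5) (3,6) (3,6)
{E/In/s/Lo} → row (7,6) (3,6) (3,6) (3,6)
That's 21 distinct rows out of 36 strategies.

21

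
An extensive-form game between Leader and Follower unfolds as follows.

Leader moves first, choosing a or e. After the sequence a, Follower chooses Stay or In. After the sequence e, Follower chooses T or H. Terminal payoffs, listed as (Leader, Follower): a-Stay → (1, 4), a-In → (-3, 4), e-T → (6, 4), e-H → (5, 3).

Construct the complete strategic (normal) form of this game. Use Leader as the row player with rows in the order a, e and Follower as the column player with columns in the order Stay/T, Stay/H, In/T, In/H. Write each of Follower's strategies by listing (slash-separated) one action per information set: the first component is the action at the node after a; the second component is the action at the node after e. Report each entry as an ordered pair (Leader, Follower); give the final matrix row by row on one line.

a: (1,4) (1,4) (-3,4) (-3,4) | e: (6,4) (5,3) (6,4) (5,3)

       Stay/T   Stay/H     In/T     In/H
   a    (1,4)    (1,4)   (-3,4)   (-3,4)
   e    (6,4)    (5,3)    (6,4)    (5,3)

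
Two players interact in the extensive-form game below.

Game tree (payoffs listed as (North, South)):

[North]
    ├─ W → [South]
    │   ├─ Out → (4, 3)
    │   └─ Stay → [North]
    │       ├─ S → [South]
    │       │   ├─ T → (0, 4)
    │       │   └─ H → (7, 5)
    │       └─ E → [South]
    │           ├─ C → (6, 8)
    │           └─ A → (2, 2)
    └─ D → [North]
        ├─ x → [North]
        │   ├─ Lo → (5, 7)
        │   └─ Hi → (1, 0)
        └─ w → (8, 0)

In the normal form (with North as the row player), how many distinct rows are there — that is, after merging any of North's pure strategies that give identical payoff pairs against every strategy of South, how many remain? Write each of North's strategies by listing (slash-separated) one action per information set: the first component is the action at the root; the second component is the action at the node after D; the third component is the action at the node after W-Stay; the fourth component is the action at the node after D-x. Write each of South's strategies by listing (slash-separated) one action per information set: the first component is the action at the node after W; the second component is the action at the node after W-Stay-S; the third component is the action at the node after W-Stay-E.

5

North has 16 pure strategies: W/x/S/Lo, W/x/S/Hi, W/x/E/Lo, W/x/E/Hi, W/w/S/Lo, W/w/S/Hi, W/w/E/Lo, W/w/E/Hi, D/x/S/Lo, D/x/S/Hi, D/x/E/Lo, D/x/E/Hi, D/w/S/Lo, D/w/S/Hi, D/w/E/Lo, D/w/E/Hi. Columns: Out/T/C, Out/T/A, Out/H/C, Out/H/A, Stay/T/C, Stay/T/A, Stay/H/C, Stay/H/A.
{W/x/S/Lo, W/x/S/Hi, W/w/S/Lo, W/w/S/Hi} → row (4,3) (4,3) (4,3) (4,3) (0,4) (0,4) (7,5) (7,5)
{W/x/E/Lo, W/x/E/Hi, W/w/E/Lo, W/w/E/Hi} → row (4,3) (4,3) (4,3) (4,3) (6,8) (2,2) (6,8) (2,2)
{D/x/S/Lo, D/x/E/Lo} → row (5,7) (5,7) (5,7) (5,7) (5,7) (5,7) (5,7) (5,7)
{D/x/S/Hi, D/x/E/Hi} → row (1,0) (1,0) (1,0) (1,0) (1,0) (1,0) (1,0) (1,0)
{D/w/S/Lo, D/w/S/Hi, D/w/E/Lo, D/w/E/Hi} → row (8,0) (8,0) (8,0) (8,0) (8,0) (8,0) (8,0) (8,0)
That's 5 distinct rows out of 16 strategies.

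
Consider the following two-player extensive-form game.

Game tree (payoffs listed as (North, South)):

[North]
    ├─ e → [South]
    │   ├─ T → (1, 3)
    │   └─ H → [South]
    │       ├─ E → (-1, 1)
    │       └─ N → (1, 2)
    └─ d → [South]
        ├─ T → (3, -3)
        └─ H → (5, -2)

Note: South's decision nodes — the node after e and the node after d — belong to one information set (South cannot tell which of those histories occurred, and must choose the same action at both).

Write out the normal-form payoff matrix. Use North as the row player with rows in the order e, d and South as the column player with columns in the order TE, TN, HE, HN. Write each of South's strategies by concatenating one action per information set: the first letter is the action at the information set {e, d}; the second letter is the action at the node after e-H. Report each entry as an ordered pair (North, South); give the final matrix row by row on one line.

Row e: TE→(1,3), TN→(1,3), HE→(-1,1), HN→(1,2)
Row d: TE→(3,-3), TN→(3,-3), HE→(5,-2), HN→(5,-2)

e: (1,3) (1,3) (-1,1) (1,2) | d: (3,-3) (3,-3) (5,-2) (5,-2)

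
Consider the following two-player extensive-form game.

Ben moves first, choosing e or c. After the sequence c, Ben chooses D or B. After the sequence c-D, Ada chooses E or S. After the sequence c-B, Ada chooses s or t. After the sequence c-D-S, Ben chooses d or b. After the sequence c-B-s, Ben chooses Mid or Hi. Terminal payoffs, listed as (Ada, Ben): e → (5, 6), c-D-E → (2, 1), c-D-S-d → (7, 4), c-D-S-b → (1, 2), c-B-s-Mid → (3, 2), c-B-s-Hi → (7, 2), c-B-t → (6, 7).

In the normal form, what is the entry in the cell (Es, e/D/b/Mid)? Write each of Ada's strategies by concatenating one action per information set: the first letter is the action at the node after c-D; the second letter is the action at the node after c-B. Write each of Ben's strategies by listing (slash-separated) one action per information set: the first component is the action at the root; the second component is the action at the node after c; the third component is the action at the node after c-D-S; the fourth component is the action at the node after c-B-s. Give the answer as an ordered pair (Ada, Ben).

(5, 6)

Trace the play path from the root:
  Ben plays e
→ terminal payoff (5, 6).
(Ada's choice at the node after c-D is never reached on this path, so it doesn't affect the outcome.)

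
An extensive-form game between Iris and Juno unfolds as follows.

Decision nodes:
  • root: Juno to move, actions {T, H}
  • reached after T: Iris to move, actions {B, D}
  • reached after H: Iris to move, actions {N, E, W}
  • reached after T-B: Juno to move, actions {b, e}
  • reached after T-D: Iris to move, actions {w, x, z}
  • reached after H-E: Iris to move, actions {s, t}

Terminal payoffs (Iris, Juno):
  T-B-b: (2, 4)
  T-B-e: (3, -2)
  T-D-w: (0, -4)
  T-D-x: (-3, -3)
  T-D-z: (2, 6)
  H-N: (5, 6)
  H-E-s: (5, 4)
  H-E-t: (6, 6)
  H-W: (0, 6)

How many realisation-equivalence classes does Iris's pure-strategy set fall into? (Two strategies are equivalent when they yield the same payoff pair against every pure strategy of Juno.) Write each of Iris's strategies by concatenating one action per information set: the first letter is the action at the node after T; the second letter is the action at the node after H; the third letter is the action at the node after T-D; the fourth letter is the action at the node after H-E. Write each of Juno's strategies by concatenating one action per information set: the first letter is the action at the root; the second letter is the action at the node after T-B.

16

Iris has 36 pure strategies: BNws, BNwt, BNxs, BNxt, BNzs, BNzt, BEws, BEwt, BExs, BExt, BEzs, BEzt, BWws, BWwt, BWxs, BWxt, BWzs, BWzt, DNws, DNwt, DNxs, DNxt, DNzs, DNzt, DEws, DEwt, DExs, DExt, DEzs, DEzt, DWws, DWwt, DWxs, DWxt, DWzs, DWzt. Columns: Tb, Te, Hb, He.
{BNws, BNwt, BNxs, BNxt, BNzs, BNzt} → row (2,4) (3,-2) (5,6) (5,6)
{BEws, BExs, BEzs} → row (2,4) (3,-2) (5,4) (5,4)
{BEwt, BExt, BEzt} → row (2,4) (3,-2) (6,6) (6,6)
{BWws, BWwt, BWxs, BWxt, BWzs, BWzt} → row (2,4) (3,-2) (0,6) (0,6)
{DNws, DNwt} → row (0,-4) (0,-4) (5,6) (5,6)
{DNxs, DNxt} → row (-3,-3) (-3,-3) (5,6) (5,6)
{DNzs, DNzt} → row (2,6) (2,6) (5,6) (5,6)
{DEws} → row (0,-4) (0,-4) (5,4) (5,4)
{DEwt} → row (0,-4) (0,-4) (6,6) (6,6)
{DExs} → row (-3,-3) (-3,-3) (5,4) (5,4)
{DExt} → row (-3,-3) (-3,-3) (6,6) (6,6)
{DEzs} → row (2,6) (2,6) (5,4) (5,4)
{DEzt} → row (2,6) (2,6) (6,6) (6,6)
{DWws, DWwt} → row (0,-4) (0,-4) (0,6) (0,6)
{DWxs, DWxt} → row (-3,-3) (-3,-3) (0,6) (0,6)
{DWzs, DWzt} → row (2,6) (2,6) (0,6) (0,6)
That's 16 distinct rows out of 36 strategies.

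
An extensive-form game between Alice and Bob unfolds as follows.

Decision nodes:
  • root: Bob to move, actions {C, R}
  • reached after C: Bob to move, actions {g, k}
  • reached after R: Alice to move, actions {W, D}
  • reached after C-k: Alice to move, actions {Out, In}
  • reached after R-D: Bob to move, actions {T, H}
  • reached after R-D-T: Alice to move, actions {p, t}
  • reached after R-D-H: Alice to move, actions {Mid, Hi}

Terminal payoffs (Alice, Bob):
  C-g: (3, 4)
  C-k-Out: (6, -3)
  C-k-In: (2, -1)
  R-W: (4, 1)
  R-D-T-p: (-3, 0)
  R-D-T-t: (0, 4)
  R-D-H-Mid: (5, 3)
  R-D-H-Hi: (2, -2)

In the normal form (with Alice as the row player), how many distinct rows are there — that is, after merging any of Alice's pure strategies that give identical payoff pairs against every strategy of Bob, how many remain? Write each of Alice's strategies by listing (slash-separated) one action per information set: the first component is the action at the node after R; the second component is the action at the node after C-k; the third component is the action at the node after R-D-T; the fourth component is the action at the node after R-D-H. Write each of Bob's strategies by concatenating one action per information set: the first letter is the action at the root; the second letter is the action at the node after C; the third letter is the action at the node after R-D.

Alice has 16 pure strategies: W/Out/p/Mid, W/Out/p/Hi, W/Out/t/Mid, W/Out/t/Hi, W/In/p/Mid, W/In/p/Hi, W/In/t/Mid, W/In/t/Hi, D/Out/p/Mid, D/Out/p/Hi, D/Out/t/Mid, D/Out/t/Hi, D/In/p/Mid, D/In/p/Hi, D/In/t/Mid, D/In/t/Hi. Columns: CgT, CgH, CkT, CkH, RgT, RgH, RkT, RkH.
{W/Out/p/Mid, W/Out/p/Hi, W/Out/t/Mid, W/Out/t/Hi} → row (3,4) (3,4) (6,-3) (6,-3) (4,1) (4,1) (4,1) (4,1)
{W/In/p/Mid, W/In/p/Hi, W/In/t/Mid, W/In/t/Hi} → row (3,4) (3,4) (2,-1) (2,-1) (4,1) (4,1) (4,1) (4,1)
{D/Out/p/Mid} → row (3,4) (3,4) (6,-3) (6,-3) (-3,0) (5,3) (-3,0) (5,3)
{D/Out/p/Hi} → row (3,4) (3,4) (6,-3) (6,-3) (-3,0) (2,-2) (-3,0) (2,-2)
{D/Out/t/Mid} → row (3,4) (3,4) (6,-3) (6,-3) (0,4) (5,3) (0,4) (5,3)
{D/Out/t/Hi} → row (3,4) (3,4) (6,-3) (6,-3) (0,4) (2,-2) (0,4) (2,-2)
{D/In/p/Mid} → row (3,4) (3,4) (2,-1) (2,-1) (-3,0) (5,3) (-3,0) (5,3)
{D/In/p/Hi} → row (3,4) (3,4) (2,-1) (2,-1) (-3,0) (2,-2) (-3,0) (2,-2)
{D/In/t/Mid} → row (3,4) (3,4) (2,-1) (2,-1) (0,4) (5,3) (0,4) (5,3)
{D/In/t/Hi} → row (3,4) (3,4) (2,-1) (2,-1) (0,4) (2,-2) (0,4) (2,-2)
That's 10 distinct rows out of 16 strategies.

10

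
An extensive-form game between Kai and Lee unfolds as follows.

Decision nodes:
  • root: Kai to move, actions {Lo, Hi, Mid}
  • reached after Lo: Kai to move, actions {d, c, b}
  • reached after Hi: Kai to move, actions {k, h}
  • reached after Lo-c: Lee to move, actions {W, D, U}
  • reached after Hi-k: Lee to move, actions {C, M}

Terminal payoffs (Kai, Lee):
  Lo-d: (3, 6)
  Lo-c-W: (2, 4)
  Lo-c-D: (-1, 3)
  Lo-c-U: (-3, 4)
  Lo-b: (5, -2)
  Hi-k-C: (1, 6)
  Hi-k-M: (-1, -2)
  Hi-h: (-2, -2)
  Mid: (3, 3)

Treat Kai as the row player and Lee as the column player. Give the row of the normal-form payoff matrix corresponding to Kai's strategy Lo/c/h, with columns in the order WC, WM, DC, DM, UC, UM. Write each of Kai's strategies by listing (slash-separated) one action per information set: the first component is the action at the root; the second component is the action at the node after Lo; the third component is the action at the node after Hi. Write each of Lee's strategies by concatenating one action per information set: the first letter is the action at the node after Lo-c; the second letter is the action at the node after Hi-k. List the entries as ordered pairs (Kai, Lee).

(2,4) (2,4) (-1,3) (-1,3) (-3,4) (-3,4)

vs WC: Kai plays Lo → Kai plays c at [Lo] → Lee plays W at [Lo-c] → (2, 4)
vs WM: Kai plays Lo → Kai plays c at [Lo] → Lee plays W at [Lo-c] → (2, 4)
vs DC: Kai plays Lo → Kai plays c at [Lo] → Lee plays D at [Lo-c] → (-1, 3)
vs DM: Kai plays Lo → Kai plays c at [Lo] → Lee plays D at [Lo-c] → (-1, 3)
vs UC: Kai plays Lo → Kai plays c at [Lo] → Lee plays U at [Lo-c] → (-3, 4)
vs UM: Kai plays Lo → Kai plays c at [Lo] → Lee plays U at [Lo-c] → (-3, 4)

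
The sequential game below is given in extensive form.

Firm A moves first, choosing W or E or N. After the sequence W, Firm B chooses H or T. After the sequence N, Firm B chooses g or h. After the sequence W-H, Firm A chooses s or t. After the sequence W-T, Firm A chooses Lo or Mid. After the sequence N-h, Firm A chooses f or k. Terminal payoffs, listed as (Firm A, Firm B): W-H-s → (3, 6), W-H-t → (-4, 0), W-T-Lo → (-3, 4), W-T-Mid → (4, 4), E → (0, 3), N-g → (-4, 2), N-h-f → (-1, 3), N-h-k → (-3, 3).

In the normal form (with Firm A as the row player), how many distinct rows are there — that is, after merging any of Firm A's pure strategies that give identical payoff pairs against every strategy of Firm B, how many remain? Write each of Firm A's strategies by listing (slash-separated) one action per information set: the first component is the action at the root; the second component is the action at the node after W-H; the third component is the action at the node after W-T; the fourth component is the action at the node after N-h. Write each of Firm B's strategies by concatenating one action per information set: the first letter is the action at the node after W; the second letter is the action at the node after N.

7

Firm A has 24 pure strategies: W/s/Lo/f, W/s/Lo/k, W/s/Mid/f, W/s/Mid/k, W/t/Lo/f, W/t/Lo/k, W/t/Mid/f, W/t/Mid/k, E/s/Lo/f, E/s/Lo/k, E/s/Mid/f, E/s/Mid/k, E/t/Lo/f, E/t/Lo/k, E/t/Mid/f, E/t/Mid/k, N/s/Lo/f, N/s/Lo/k, N/s/Mid/f, N/s/Mid/k, N/t/Lo/f, N/t/Lo/k, N/t/Mid/f, N/t/Mid/k. Columns: Hg, Hh, Tg, Th.
{W/s/Lo/f, W/s/Lo/k} → row (3,6) (3,6) (-3,4) (-3,4)
{W/s/Mid/f, W/s/Mid/k} → row (3,6) (3,6) (4,4) (4,4)
{W/t/Lo/f, W/t/Lo/k} → row (-4,0) (-4,0) (-3,4) (-3,4)
{W/t/Mid/f, W/t/Mid/k} → row (-4,0) (-4,0) (4,4) (4,4)
{E/s/Lo/f, E/s/Lo/k, E/s/Mid/f, E/s/Mid/k, E/t/Lo/f, E/t/Lo/k, E/t/Mid/f, E/t/Mid/k} → row (0,3) (0,3) (0,3) (0,3)
{N/s/Lo/f, N/s/Mid/f, N/t/Lo/f, N/t/Mid/f} → row (-4,2) (-1,3) (-4,2) (-1,3)
{N/s/Lo/k, N/s/Mid/k, N/t/Lo/k, N/t/Mid/k} → row (-4,2) (-3,3) (-4,2) (-3,3)
That's 7 distinct rows out of 24 strategies.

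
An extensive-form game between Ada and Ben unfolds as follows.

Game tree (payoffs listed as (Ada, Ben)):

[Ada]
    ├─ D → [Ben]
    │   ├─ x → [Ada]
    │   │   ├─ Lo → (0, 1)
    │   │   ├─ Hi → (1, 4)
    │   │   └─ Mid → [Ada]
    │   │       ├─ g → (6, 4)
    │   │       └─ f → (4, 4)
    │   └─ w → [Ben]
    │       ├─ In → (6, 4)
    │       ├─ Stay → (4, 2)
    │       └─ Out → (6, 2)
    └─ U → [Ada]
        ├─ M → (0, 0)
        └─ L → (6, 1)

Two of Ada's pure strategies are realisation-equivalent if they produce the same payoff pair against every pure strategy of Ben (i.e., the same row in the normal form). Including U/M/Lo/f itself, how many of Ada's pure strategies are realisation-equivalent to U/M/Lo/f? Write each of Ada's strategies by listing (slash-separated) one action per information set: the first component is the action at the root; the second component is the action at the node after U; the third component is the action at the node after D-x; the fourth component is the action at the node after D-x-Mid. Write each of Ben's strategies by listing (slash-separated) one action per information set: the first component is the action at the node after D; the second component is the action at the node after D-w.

Row for U/M/Lo/f (columns x/In, x/Stay, x/Out, w/In, w/Stay, w/Out): (0,0) (0,0) (0,0) (0,0) (0,0) (0,0).
Under U/M/Lo/f, Ada's choice at the node after D-x and at the node after D-x-Mid can never be reached regardless of what Ben does, so varying those choices leaves every outcome unchanged.
Holding the reachable choices fixed and varying the unreachable ones freely already gives 3 × 2 = 6 equivalent strategies.
No other strategy reproduces this row, so those 6 are the full class: U/M/Lo/g, U/M/Lo/f, U/M/Hi/g, U/M/Hi/f, U/M/Mid/g, U/M/Mid/f.

6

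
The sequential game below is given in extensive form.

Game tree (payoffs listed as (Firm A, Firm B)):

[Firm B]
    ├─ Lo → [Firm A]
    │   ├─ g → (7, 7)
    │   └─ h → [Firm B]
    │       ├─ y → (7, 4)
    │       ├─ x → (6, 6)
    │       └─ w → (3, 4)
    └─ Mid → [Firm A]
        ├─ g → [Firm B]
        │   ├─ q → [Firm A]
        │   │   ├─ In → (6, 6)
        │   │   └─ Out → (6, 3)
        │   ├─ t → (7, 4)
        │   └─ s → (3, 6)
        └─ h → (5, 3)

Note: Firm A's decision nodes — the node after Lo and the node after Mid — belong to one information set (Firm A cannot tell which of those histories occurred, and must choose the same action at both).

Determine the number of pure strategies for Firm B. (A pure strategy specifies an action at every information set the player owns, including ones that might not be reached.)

Firm B owns the root with actions {Lo, Mid} — two choices.
Firm B owns the node after Lo-h with actions {y, x, w} — three choices.
Firm B owns the node after Mid-g with actions {q, t, s} — three choices.
A pure strategy fixes one action at each information set independently, so the count is the product 2 × 3 × 3 = 18.
(For reference, Firm A has 4 pure strategies, giving a 18×4 normal-form matrix.)

18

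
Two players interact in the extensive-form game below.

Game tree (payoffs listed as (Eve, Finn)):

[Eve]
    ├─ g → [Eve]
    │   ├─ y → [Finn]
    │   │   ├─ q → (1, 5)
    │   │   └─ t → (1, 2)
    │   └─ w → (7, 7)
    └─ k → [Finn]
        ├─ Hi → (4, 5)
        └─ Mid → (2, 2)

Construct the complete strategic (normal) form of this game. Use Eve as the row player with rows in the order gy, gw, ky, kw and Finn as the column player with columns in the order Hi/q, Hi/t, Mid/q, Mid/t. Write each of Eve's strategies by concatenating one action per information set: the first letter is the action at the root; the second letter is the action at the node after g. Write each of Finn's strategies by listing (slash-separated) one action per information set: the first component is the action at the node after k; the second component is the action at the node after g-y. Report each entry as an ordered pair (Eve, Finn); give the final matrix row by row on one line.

Row gy: Hi/q→(1,5), Hi/t→(1,2), Mid/q→(1,5), Mid/t→(1,2)
Row gw: Hi/q→(7,7), Hi/t→(7,7), Mid/q→(7,7), Mid/t→(7,7)
Row ky: Hi/q→(4,5), Hi/t→(4,5), Mid/q→(2,2), Mid/t→(2,2)
Row kw: Hi/q→(4,5), Hi/t→(4,5), Mid/q→(2,2), Mid/t→(2,2)

gy: (1,5) (1,2) (1,5) (1,2) | gw: (7,7) (7,7) (7,7) (7,7) | ky: (4,5) (4,5) (2,2) (2,2) | kw: (4,5) (4,5) (2,2) (2,2)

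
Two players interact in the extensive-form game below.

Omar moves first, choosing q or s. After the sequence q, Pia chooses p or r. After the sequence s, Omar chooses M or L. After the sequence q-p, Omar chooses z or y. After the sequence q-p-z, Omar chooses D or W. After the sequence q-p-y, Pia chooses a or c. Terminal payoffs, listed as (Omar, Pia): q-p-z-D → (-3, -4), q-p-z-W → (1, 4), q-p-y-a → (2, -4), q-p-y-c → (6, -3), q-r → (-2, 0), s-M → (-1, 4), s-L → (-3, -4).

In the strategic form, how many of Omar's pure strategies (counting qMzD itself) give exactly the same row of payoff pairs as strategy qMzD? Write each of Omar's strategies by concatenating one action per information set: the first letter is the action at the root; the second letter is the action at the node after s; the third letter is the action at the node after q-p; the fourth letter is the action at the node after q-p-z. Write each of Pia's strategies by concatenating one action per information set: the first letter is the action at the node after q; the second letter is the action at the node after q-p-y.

2

Row for qMzD (columns pa, pc, ra, rc): (-3,-4) (-3,-4) (-2,0) (-2,0).
Under qMzD, Omar's choice at the node after s can never be reached regardless of what Pia does, so varying those choices leaves every outcome unchanged.
Holding the reachable choices fixed and varying the unreachable one freely already gives 2 equivalent strategies.
No other strategy reproduces this row, so those 2 are the full class: qMzD, qLzD.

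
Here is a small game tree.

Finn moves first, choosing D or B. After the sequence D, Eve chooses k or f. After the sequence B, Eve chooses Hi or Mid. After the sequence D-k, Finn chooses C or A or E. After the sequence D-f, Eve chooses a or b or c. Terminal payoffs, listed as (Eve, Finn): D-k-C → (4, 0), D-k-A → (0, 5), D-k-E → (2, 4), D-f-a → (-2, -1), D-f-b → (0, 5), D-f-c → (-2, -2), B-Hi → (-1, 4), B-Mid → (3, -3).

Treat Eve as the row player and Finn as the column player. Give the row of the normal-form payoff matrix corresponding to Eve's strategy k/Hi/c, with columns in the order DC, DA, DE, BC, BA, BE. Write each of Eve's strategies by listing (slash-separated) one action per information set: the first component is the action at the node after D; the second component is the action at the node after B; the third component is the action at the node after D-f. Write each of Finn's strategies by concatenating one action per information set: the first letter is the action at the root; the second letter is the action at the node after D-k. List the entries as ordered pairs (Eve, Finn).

(4,0) (0,5) (2,4) (-1,4) (-1,4) (-1,4)

vs DC: Finn plays D → Eve plays k at [D] → Finn plays C at [D-k] → (4, 0)
vs DA: Finn plays D → Eve plays k at [D] → Finn plays A at [D-k] → (0, 5)
vs DE: Finn plays D → Eve plays k at [D] → Finn plays E at [D-k] → (2, 4)
vs BC: Finn plays B → Eve plays Hi at [B] → (-1, 4)
vs BA: Finn plays B → Eve plays Hi at [B] → (-1, 4)
vs BE: Finn plays B → Eve plays Hi at [B] → (-1, 4)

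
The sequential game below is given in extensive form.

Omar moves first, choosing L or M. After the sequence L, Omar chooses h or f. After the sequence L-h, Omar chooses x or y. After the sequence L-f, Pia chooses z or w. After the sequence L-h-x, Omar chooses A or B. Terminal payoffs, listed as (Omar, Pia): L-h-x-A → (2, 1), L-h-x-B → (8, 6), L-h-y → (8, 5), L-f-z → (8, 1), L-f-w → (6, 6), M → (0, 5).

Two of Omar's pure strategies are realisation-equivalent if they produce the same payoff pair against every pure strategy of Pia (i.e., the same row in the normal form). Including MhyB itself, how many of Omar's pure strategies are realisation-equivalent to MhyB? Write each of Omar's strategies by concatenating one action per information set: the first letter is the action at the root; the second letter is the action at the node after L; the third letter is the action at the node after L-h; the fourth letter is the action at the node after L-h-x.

Row for MhyB (columns z, w): (0,5) (0,5).
Under MhyB, Omar's choice at the node after L and at the node after L-h and at the node after L-h-x can never be reached regardless of what Pia does, so varying those choices leaves every outcome unchanged.
Holding the reachable choices fixed and varying the unreachable ones freely already gives 2 × 2 × 2 = 8 equivalent strategies.
No other strategy reproduces this row, so those 8 are the full class: MhxA, MhxB, MhyA, MhyB, MfxA, MfxB, MfyA, MfyB.

8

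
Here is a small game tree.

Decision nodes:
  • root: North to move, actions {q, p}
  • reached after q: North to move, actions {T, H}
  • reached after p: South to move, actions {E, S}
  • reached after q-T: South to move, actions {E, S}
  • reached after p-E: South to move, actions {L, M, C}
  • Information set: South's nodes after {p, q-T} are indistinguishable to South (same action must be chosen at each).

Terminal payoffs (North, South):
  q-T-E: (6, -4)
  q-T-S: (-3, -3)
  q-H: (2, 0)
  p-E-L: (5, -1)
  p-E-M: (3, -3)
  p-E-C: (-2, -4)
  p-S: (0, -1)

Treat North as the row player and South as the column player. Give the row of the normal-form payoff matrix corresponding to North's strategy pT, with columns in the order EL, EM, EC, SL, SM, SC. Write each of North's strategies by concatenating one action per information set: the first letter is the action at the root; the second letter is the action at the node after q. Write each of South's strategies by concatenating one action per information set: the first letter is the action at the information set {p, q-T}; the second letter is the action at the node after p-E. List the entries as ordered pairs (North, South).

vs EL: North plays p → South plays E at [p] → South plays L at [p-E] → (5, -1)
vs EM: North plays p → South plays E at [p] → South plays M at [p-E] → (3, -3)
vs EC: North plays p → South plays E at [p] → South plays C at [p-E] → (-2, -4)
vs SL: North plays p → South plays S at [p] → (0, -1)
vs SM: North plays p → South plays S at [p] → (0, -1)
vs SC: North plays p → South plays S at [p] → (0, -1)

(5,-1) (3,-3) (-2,-4) (0,-1) (0,-1) (0,-1)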